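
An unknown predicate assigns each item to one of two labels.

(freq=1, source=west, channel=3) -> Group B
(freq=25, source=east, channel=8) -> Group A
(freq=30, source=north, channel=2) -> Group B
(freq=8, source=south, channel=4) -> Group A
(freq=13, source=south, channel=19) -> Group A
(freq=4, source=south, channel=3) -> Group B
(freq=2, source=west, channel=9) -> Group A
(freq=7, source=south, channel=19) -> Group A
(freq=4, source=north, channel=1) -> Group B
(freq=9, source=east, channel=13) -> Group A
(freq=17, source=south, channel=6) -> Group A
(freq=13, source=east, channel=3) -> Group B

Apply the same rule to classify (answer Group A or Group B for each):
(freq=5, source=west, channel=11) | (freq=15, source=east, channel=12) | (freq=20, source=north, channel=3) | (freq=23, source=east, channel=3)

Every 'Group A' example satisfies: channel ≥ 4. None of the 'Group B' examples do.
(freq=5, source=west, channel=11) — channel = 11, hence Group A.
(freq=15, source=east, channel=12) — channel = 12, hence Group A.
(freq=20, source=north, channel=3) — channel = 3, hence Group B.
(freq=23, source=east, channel=3) — channel = 3, hence Group B.

Group A, Group A, Group B, Group B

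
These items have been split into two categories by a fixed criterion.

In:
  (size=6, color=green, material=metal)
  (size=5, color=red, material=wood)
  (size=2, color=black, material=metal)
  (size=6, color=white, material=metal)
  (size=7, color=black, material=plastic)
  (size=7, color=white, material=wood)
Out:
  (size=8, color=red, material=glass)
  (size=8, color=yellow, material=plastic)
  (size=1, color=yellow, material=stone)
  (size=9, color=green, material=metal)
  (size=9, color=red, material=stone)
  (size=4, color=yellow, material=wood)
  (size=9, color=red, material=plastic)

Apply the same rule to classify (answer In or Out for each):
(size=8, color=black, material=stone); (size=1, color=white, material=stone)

Out, In

Rule: color is not yellow AND size ≤ 7. This holds for each 'In' example and fails for each 'Out' one.
(size=8, color=black, material=stone) — color is black, size = 8, hence Out. (size=1, color=white, material=stone) — color is white, size = 1, hence In.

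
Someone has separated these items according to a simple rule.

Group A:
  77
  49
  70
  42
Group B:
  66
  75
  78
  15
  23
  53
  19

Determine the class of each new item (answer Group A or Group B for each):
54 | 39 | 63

Group B, Group B, Group A

The common property of the 'Group A' items is: multiple of 7. No 'Group B' item has it.
54 → 54 = 7·7 + 5 → Group B. 39 → 39 = 7·5 + 4 → Group B. 63 → 63 = 7·9 → Group A.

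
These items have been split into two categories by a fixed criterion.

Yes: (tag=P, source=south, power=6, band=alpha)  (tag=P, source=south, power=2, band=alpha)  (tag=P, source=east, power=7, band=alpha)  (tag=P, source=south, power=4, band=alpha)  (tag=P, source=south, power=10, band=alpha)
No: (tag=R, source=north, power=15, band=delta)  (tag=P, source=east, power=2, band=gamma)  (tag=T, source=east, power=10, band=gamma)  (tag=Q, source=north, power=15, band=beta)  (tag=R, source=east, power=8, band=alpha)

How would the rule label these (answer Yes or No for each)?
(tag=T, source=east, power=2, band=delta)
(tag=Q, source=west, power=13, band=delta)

No, No

The pattern is that an item is 'Yes' exactly when: tag is P AND band is alpha.
No: (tag=T, source=east, power=2, band=delta), since tag is T, band is delta.
No: (tag=Q, source=west, power=13, band=delta), since tag is Q, band is delta.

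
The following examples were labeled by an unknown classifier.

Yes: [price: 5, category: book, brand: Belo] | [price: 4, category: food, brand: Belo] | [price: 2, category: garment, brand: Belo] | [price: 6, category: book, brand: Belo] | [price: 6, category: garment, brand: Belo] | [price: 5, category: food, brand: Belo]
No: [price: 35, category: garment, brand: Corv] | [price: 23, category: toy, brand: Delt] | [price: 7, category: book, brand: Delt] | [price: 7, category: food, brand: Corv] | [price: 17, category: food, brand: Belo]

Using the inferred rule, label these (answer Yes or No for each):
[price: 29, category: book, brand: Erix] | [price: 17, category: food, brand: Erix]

The classifier is using: price ≤ 6.
[price: 29, category: book, brand: Erix]: price = 29, lacks this property → No.
[price: 17, category: food, brand: Erix]: price = 17, lacks this property → No.

No, No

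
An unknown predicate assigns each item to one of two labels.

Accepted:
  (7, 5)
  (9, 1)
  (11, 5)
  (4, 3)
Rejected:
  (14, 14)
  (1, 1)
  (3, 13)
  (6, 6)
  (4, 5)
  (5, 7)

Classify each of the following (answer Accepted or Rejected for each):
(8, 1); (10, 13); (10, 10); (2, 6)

Accepted, Rejected, Rejected, Rejected

Checking candidate rules against both groups, what survives is: first > second.
(8, 1): 8 > 1, checks out → Accepted. (10, 13): 10 < 13, doesn't match → Rejected. (10, 10): 10 = 10, doesn't match → Rejected. (2, 6): 2 < 6, doesn't match → Rejected.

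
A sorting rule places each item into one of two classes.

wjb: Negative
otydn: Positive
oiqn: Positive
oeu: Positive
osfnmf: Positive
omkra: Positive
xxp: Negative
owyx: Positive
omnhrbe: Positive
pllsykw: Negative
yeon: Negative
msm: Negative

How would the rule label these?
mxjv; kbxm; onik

Every 'Positive' example satisfies: starts with 'o'. None of the 'Negative' examples do.
mxjv: Negative (starts with 'm').
kbxm: Negative (starts with 'k').
onik: Positive (starts with 'o').

Negative, Negative, Positive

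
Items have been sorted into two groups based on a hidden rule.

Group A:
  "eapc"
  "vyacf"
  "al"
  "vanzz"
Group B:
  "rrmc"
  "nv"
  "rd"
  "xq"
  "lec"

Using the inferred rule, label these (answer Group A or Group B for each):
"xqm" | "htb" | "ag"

One predicate separates the groups cleanly: contains 'a'.
"xqm": no 'a', does not fit → Group B.
"htb": no 'a', does not fit → Group B.
"ag": has 'a', qualifies → Group A.

Group B, Group B, Group A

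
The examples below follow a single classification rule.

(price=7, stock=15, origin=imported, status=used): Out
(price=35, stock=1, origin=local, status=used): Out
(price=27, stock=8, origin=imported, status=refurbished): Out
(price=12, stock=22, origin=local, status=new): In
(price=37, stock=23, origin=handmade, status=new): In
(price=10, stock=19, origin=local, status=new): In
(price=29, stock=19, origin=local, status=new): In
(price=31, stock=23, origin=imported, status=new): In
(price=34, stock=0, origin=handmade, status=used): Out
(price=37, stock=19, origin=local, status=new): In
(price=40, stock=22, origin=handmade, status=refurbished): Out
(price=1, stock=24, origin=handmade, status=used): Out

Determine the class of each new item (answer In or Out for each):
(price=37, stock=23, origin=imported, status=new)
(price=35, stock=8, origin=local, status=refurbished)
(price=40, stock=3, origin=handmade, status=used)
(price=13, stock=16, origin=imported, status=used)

In, Out, Out, Out

Rule: status is new. This holds for each 'In' example and fails for each 'Out' one.
(price=37, stock=23, origin=imported, status=new): status is new — meets the rule, so In. (price=35, stock=8, origin=local, status=refurbished): status is refurbished — doesn't match, so Out. (price=40, stock=3, origin=handmade, status=used): status is used — doesn't match, so Out. (price=13, stock=16, origin=imported, status=used): status is used — doesn't match, so Out.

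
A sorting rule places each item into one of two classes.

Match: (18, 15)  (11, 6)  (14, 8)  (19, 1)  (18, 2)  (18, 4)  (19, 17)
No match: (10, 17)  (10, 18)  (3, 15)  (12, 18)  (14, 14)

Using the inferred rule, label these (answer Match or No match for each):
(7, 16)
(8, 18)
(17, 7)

The pattern is that an item is 'Match' exactly when: first > second.

No match, No match, Match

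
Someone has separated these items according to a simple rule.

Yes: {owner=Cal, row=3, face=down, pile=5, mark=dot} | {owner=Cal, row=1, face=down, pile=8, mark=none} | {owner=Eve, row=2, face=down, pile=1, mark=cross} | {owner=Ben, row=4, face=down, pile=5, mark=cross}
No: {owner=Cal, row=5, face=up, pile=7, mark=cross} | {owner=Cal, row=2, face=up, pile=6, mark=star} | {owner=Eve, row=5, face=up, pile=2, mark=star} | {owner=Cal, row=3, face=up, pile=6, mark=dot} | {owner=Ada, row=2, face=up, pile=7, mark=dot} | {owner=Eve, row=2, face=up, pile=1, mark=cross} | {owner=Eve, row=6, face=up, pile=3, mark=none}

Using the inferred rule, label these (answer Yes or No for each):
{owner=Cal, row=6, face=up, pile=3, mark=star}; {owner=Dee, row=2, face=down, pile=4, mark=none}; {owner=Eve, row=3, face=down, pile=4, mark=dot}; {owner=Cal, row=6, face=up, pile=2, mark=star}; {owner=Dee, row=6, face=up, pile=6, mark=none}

No, Yes, Yes, No, No

The rule appears to be: face is down.
No: {owner=Cal, row=6, face=up, pile=3, mark=star}, since face is up. Yes: {owner=Dee, row=2, face=down, pile=4, mark=none}, since face is down. Yes: {owner=Eve, row=3, face=down, pile=4, mark=dot}, since face is down. No: {owner=Cal, row=6, face=up, pile=2, mark=star}, since face is up. No: {owner=Dee, row=6, face=up, pile=6, mark=none}, since face is up.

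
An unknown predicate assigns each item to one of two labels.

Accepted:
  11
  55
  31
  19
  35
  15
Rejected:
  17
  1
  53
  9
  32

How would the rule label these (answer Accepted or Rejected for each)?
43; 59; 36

The rule appears to be: ≡ 3 (mod 4).
43 → 43 mod 4 = 3 → Accepted. 59 → 59 mod 4 = 3 → Accepted. 36 → 36 mod 4 = 0 → Rejected.

Accepted, Accepted, Rejected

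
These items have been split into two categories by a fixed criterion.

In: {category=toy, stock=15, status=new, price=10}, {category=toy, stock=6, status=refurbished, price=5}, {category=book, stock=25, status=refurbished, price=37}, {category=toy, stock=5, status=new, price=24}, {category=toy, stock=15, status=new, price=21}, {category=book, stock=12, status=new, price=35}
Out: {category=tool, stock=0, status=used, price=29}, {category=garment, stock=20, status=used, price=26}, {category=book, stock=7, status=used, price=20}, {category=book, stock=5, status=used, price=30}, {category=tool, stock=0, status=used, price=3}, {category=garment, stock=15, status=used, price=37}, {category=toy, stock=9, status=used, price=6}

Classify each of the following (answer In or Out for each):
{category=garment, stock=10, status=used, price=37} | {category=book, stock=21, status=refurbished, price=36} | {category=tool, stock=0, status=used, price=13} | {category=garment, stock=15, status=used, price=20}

Out, In, Out, Out

Comparing the two groups points to one rule — status is not used.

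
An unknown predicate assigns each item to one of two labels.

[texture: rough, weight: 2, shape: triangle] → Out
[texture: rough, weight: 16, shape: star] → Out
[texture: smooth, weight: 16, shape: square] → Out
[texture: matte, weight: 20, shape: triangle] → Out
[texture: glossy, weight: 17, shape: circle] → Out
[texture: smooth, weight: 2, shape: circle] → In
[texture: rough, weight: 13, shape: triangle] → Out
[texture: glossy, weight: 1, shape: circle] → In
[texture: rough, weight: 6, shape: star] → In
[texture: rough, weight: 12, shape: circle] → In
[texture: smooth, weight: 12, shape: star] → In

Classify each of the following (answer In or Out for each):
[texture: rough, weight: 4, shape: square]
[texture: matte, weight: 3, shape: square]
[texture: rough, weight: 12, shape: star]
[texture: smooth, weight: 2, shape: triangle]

In, In, In, Out

The simplest hypothesis consistent with all the labels is: shape is not triangle AND weight ≤ 12.
In: [texture: rough, weight: 4, shape: square], since shape is square, weight = 4.
In: [texture: matte, weight: 3, shape: square], since shape is square, weight = 3.
In: [texture: rough, weight: 12, shape: star], since shape is star, weight = 12.
Out: [texture: smooth, weight: 2, shape: triangle], since shape is triangle, weight = 2.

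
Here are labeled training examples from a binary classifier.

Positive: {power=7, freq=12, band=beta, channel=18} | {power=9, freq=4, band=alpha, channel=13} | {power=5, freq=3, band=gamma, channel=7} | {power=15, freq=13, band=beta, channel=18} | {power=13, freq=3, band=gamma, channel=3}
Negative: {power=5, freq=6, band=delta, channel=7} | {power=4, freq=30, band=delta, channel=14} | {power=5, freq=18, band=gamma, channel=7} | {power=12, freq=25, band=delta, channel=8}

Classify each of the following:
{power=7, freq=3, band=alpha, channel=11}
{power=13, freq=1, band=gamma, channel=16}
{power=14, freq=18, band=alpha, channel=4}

The rule appears to be: band is beta OR freq ≤ 4.
{power=7, freq=3, band=alpha, channel=11}: band is alpha, freq = 3, has this property → Positive.
{power=13, freq=1, band=gamma, channel=16}: band is gamma, freq = 1, has this property → Positive.
{power=14, freq=18, band=alpha, channel=4}: band is alpha, freq = 18, doesn't qualify → Negative.

Positive, Positive, Negative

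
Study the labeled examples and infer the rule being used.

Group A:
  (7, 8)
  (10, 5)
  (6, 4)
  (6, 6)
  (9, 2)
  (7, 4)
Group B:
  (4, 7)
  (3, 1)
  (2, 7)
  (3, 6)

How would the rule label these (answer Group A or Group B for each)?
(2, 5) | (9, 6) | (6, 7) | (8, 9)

Group B, Group A, Group A, Group A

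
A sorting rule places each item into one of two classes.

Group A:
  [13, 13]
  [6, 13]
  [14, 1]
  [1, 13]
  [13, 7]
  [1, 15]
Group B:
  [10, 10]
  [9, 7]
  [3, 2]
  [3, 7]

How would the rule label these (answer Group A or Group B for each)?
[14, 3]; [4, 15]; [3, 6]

'Group A' ⟺ max ≥ 13.
[14, 3]: max 14 — matches, so Group A.
[4, 15]: max 15 — matches, so Group A.
[3, 6]: max 6 — lacks this property, so Group B.

Group A, Group A, Group B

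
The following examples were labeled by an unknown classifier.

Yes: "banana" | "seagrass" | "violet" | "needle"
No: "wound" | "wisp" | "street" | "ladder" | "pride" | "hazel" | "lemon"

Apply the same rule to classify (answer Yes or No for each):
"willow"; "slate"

No, No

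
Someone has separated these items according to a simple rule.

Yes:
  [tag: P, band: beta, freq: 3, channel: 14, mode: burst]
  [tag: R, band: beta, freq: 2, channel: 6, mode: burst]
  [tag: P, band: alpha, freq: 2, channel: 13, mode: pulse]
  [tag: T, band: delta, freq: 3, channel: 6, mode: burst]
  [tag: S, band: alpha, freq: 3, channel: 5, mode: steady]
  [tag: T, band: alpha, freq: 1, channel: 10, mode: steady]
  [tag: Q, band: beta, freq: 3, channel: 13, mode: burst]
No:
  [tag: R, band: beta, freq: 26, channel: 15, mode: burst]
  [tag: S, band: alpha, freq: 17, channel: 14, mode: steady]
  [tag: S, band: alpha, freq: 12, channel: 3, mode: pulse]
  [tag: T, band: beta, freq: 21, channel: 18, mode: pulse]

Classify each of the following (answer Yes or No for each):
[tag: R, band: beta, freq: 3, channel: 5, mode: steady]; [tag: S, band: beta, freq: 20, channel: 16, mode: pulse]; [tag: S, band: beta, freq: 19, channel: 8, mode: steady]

Yes, No, No

The pattern is that an item is 'Yes' exactly when: freq ≤ 3.
[tag: R, band: beta, freq: 3, channel: 5, mode: steady]: freq = 3, passes → Yes.
[tag: S, band: beta, freq: 20, channel: 16, mode: pulse]: freq = 20, does not pass → No.
[tag: S, band: beta, freq: 19, channel: 8, mode: steady]: freq = 19, does not pass → No.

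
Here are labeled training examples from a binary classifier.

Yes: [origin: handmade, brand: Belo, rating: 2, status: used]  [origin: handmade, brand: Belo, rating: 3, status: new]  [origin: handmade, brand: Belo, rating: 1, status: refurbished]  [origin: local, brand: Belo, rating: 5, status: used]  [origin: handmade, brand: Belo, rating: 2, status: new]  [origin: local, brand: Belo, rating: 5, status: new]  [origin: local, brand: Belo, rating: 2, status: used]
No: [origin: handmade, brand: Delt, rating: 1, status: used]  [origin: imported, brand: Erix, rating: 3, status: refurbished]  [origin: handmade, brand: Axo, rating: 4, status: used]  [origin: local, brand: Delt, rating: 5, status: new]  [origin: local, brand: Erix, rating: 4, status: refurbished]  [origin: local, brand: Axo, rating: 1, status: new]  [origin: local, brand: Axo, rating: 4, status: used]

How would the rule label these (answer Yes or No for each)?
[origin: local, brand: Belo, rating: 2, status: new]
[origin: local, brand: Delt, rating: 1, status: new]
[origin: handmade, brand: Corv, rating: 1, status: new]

Yes, No, No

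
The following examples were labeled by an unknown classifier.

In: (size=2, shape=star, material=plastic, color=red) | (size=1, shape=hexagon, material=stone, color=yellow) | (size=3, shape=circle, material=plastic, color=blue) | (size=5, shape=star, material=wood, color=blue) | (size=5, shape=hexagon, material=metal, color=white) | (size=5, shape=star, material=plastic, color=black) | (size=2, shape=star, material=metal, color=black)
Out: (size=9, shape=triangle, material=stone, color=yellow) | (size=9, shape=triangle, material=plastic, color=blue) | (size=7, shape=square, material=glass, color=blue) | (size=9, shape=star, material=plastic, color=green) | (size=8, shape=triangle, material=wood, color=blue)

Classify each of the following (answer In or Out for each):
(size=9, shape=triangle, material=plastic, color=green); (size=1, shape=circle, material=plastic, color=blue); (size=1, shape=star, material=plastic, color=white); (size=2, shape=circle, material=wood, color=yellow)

Out, In, In, In

Rule: size ≤ 5. This holds for each 'In' example and fails for each 'Out' one.
(size=9, shape=triangle, material=plastic, color=green) → size = 9 → Out.
(size=1, shape=circle, material=plastic, color=blue) → size = 1 → In.
(size=1, shape=star, material=plastic, color=white) → size = 1 → In.
(size=2, shape=circle, material=wood, color=yellow) → size = 2 → In.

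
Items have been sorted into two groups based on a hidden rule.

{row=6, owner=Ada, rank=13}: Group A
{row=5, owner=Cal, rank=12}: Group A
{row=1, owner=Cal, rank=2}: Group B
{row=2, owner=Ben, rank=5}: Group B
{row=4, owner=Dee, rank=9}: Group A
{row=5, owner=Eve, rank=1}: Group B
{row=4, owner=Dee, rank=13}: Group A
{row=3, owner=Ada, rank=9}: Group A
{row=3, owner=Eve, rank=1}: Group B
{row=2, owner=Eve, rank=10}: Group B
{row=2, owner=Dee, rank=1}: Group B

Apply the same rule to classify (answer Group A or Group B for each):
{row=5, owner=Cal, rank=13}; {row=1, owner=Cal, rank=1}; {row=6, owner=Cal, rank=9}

The distinguishing property — rank ≥ 2 AND row ≥ 3 — holds for all the 'Group A' cases and none of the 'Group B' cases.
{row=5, owner=Cal, rank=13}: Group A (rank = 13, row = 5).
{row=1, owner=Cal, rank=1}: Group B (rank = 1, row = 1).
{row=6, owner=Cal, rank=9}: Group A (rank = 9, row = 6).

Group A, Group B, Group A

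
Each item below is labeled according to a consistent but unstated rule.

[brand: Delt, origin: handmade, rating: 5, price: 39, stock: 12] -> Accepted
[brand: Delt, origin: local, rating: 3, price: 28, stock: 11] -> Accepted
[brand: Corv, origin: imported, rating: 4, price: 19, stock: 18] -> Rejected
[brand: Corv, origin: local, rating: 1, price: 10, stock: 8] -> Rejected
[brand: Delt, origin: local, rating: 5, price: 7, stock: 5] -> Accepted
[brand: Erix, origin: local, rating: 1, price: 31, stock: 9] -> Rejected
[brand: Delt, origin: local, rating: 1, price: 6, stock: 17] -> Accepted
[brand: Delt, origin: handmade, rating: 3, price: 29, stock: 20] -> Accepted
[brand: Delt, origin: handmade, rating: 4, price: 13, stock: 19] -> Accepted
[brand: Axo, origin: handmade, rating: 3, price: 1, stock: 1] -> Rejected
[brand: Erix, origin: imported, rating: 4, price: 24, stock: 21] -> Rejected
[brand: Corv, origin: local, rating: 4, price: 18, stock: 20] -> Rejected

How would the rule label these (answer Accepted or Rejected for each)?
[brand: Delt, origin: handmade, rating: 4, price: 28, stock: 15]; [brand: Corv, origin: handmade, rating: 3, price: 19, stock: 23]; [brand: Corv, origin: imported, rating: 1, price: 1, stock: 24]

Accepted, Rejected, Rejected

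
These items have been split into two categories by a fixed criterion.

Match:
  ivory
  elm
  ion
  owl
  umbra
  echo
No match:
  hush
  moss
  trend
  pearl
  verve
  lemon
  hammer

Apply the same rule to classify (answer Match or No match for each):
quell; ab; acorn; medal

No match, Match, Match, No match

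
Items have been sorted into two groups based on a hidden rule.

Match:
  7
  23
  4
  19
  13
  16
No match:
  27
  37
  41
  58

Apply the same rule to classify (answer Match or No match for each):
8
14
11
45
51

The rule appears to be: at most 23.
8: 8 ≤ 23, has this property → Match. 14: 14 ≤ 23, has this property → Match. 11: 11 ≤ 23, has this property → Match. 45: 45 > 23, doesn't match → No match. 51: 51 > 23, doesn't match → No match.

Match, Match, Match, No match, No match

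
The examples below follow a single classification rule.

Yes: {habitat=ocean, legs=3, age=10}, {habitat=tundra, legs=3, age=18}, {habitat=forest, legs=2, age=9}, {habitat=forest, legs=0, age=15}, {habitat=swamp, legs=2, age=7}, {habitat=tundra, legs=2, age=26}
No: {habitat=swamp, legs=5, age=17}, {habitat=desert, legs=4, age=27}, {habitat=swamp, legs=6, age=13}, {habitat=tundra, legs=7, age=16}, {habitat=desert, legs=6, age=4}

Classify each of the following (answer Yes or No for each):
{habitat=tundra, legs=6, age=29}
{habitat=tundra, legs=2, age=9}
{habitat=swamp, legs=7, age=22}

Rule: legs ≤ 3. This holds for each 'Yes' example and fails for each 'No' one.
{habitat=tundra, legs=6, age=29} — legs = 6, hence No. {habitat=tundra, legs=2, age=9} — legs = 2, hence Yes. {habitat=swamp, legs=7, age=22} — legs = 7, hence No.

No, Yes, No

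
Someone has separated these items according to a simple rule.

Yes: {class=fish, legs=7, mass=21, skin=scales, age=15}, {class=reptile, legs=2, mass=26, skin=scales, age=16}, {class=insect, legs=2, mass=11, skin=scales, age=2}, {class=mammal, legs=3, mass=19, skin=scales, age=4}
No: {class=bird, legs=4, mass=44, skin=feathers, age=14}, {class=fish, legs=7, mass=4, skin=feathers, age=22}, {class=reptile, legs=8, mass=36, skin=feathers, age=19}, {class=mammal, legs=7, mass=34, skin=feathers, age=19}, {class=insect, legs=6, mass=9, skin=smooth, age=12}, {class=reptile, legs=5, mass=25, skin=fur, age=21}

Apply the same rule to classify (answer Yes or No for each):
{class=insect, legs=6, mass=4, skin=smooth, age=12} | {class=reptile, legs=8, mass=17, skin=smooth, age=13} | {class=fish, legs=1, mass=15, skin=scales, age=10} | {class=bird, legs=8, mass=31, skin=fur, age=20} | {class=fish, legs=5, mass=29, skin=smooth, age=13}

No, No, Yes, No, No

The classifier is using: skin is scales.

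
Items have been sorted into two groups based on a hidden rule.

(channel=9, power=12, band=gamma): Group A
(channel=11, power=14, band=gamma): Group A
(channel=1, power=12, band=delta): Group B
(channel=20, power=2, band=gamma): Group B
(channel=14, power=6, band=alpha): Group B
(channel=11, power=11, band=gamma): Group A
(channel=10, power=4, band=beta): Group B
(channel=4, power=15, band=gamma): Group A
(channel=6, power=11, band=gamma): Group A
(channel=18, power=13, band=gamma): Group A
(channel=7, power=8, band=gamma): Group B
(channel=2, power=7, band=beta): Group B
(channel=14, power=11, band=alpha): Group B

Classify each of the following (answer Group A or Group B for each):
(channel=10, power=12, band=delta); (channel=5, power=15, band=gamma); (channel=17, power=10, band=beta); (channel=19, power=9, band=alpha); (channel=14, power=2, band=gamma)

Rule: band is gamma AND power ≥ 11. This holds for each 'Group A' example and fails for each 'Group B' one.
Group B: (channel=10, power=12, band=delta), since band is delta, power = 12.
Group A: (channel=5, power=15, band=gamma), since band is gamma, power = 15.
Group B: (channel=17, power=10, band=beta), since band is beta, power = 10.
Group B: (channel=19, power=9, band=alpha), since band is alpha, power = 9.
Group B: (channel=14, power=2, band=gamma), since band is gamma, power = 2.

Group B, Group A, Group B, Group B, Group B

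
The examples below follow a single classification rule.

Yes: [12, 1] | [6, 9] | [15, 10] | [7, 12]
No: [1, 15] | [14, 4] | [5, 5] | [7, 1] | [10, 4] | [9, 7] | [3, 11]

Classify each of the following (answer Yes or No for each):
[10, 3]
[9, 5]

Yes, No

Every 'Yes' example satisfies: sum is odd. None of the 'No' examples do.
[10, 3] — 10+3 = 13, hence Yes.
[9, 5] — 9+5 = 14, hence No.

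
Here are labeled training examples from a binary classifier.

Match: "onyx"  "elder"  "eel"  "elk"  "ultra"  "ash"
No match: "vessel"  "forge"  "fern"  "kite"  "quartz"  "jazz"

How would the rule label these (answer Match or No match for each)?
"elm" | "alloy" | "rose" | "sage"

'Match' ⟺ starts with a vowel.
"elm": starts with 'e', satisfies this → Match.
"alloy": starts with 'a', satisfies this → Match.
"rose": starts with 'r', fails this test → No match.
"sage": starts with 's', fails this test → No match.

Match, Match, No match, No match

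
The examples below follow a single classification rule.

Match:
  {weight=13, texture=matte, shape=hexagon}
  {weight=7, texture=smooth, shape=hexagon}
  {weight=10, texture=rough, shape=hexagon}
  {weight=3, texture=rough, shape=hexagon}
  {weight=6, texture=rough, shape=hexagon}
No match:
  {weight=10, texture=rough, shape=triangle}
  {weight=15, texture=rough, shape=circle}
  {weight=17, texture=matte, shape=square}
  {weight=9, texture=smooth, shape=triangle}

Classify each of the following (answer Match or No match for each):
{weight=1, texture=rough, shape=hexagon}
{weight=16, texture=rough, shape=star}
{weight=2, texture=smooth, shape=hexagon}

Match, No match, Match

All 'Match' examples share one property — shape is hexagon — and every 'No match' example lacks it.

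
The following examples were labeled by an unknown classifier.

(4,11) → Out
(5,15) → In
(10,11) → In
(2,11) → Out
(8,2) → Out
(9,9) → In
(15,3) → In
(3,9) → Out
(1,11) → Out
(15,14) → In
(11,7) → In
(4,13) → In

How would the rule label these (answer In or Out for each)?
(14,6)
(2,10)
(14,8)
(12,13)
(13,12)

In, Out, In, In, In

The common property of the 'In' items is: sum ≥ 17. No 'Out' item has it.
(14,6): 14+6 = 20, meets the rule → In.
(2,10): 2+10 = 12, doesn't qualify → Out.
(14,8): 14+8 = 22, meets the rule → In.
(12,13): 12+13 = 25, meets the rule → In.
(13,12): 13+12 = 25, meets the rule → In.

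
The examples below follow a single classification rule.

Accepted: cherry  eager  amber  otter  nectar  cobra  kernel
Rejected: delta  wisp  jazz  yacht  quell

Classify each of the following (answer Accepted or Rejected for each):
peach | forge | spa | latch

All 'Accepted' examples share one property — contains 'r' — and every 'Rejected' example lacks it.
peach: Rejected (no 'r').
forge: Accepted (has 'r').
spa: Rejected (no 'r').
latch: Rejected (no 'r').

Rejected, Accepted, Rejected, Rejected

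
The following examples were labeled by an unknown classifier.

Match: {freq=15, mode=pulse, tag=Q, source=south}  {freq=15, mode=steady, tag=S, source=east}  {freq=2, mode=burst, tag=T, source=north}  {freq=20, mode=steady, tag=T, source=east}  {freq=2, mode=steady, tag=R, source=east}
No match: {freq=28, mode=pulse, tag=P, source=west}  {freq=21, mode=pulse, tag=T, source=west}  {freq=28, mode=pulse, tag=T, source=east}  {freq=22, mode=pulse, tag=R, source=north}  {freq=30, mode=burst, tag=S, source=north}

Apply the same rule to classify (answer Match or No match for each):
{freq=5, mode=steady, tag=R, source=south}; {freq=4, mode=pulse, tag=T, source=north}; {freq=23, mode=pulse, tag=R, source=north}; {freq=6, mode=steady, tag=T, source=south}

The distinguishing property — freq ≤ 20 — holds for all the 'Match' cases and none of the 'No match' cases.
{freq=5, mode=steady, tag=R, source=south}: freq = 5, matches → Match. {freq=4, mode=pulse, tag=T, source=north}: freq = 4, matches → Match. {freq=23, mode=pulse, tag=R, source=north}: freq = 23, does not satisfy this → No match. {freq=6, mode=steady, tag=T, source=south}: freq = 6, matches → Match.

Match, Match, No match, Match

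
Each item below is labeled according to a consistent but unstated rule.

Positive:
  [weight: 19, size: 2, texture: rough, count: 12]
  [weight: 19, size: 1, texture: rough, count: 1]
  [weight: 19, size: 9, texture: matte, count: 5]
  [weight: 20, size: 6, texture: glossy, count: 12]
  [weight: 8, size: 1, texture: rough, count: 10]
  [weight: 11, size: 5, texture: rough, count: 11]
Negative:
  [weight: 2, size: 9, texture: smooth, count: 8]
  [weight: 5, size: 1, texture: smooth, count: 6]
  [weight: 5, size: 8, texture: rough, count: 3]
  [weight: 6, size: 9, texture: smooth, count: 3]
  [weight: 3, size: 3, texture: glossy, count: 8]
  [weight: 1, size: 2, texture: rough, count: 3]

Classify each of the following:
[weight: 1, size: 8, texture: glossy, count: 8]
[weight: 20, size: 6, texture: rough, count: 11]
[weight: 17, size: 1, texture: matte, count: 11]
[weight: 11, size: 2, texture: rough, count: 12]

Negative, Positive, Positive, Positive

The rule appears to be: weight ≥ 8.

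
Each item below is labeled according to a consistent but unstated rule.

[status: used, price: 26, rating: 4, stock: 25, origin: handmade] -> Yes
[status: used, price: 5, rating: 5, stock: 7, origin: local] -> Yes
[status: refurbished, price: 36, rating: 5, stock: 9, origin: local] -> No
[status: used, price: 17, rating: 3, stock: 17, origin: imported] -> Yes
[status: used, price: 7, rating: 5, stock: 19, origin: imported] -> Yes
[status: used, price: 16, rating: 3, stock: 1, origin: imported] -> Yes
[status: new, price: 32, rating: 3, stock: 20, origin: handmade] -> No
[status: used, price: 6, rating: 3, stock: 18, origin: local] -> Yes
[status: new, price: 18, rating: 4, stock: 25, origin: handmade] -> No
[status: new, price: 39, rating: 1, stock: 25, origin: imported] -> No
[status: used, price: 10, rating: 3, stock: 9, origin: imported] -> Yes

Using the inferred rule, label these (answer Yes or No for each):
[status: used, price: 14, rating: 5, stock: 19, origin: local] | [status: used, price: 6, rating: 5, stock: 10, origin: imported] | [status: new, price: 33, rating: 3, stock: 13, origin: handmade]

Yes, Yes, No

Rule: status is used. This holds for each 'Yes' example and fails for each 'No' one.
[status: used, price: 14, rating: 5, stock: 19, origin: local]: Yes (status is used).
[status: used, price: 6, rating: 5, stock: 10, origin: imported]: Yes (status is used).
[status: new, price: 33, rating: 3, stock: 13, origin: handmade]: No (status is new).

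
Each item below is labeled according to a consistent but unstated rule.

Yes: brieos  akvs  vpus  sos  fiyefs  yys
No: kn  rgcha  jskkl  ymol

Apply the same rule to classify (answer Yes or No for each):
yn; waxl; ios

One predicate separates the groups cleanly: ends with 's'.
yn: ends with 'n' — lacks this property, so No.
waxl: ends with 'l' — lacks this property, so No.
ios: ends with 's' — fits, so Yes.

No, No, Yes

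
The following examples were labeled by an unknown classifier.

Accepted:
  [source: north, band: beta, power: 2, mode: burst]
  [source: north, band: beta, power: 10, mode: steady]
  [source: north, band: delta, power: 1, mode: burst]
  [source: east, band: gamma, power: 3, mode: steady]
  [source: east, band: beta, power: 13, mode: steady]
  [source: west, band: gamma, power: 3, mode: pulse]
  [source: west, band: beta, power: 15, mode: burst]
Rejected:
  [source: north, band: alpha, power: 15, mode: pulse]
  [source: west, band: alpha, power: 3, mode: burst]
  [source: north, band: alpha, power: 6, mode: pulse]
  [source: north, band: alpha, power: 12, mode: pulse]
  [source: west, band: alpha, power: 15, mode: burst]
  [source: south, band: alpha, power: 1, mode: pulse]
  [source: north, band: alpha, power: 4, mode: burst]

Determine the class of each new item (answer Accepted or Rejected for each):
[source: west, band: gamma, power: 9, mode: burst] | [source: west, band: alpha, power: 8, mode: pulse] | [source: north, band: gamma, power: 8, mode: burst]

Accepted, Rejected, Accepted

The simplest hypothesis consistent with all the labels is: band is not alpha.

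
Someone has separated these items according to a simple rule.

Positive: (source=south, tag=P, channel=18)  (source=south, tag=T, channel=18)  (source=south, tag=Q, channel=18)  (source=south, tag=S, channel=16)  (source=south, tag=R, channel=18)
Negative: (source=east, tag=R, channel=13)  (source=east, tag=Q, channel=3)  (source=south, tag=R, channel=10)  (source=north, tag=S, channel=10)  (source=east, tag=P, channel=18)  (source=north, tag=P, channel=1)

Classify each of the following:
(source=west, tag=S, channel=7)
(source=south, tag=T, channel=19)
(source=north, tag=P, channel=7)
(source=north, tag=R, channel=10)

All 'Positive' examples share one property — source is south AND channel ≥ 13 — and every 'Negative' example lacks it.
(source=west, tag=S, channel=7): Negative (source is west, channel = 7).
(source=south, tag=T, channel=19): Positive (source is south, channel = 19).
(source=north, tag=P, channel=7): Negative (source is north, channel = 7).
(source=north, tag=R, channel=10): Negative (source is north, channel = 10).

Negative, Positive, Negative, Negative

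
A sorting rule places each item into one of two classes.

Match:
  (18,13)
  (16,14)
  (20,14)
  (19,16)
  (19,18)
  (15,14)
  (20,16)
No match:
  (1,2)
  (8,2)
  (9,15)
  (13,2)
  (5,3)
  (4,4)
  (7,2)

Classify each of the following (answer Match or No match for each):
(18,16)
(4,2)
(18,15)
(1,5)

Match, No match, Match, No match

The pattern is that an item is 'Match' exactly when: sum ≥ 29.
Match: (18,16), since 18+16 = 34.
No match: (4,2), since 4+2 = 6.
Match: (18,15), since 18+15 = 33.
No match: (1,5), since 1+5 = 6.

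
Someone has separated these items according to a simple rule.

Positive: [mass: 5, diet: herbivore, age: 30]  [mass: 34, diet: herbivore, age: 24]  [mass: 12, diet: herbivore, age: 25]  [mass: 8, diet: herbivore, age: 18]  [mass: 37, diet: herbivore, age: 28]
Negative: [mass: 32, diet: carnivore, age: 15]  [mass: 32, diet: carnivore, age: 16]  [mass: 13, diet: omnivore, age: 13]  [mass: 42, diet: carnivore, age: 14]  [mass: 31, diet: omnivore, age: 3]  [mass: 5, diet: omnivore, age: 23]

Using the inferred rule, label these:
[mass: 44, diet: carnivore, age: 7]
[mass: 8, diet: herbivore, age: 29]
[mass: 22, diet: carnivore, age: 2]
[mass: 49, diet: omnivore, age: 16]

Negative, Positive, Negative, Negative

The classifier is using: diet is herbivore.
[mass: 44, diet: carnivore, age: 7] — diet is carnivore, hence Negative. [mass: 8, diet: herbivore, age: 29] — diet is herbivore, hence Positive. [mass: 22, diet: carnivore, age: 2] — diet is carnivore, hence Negative. [mass: 49, diet: omnivore, age: 16] — diet is omnivore, hence Negative.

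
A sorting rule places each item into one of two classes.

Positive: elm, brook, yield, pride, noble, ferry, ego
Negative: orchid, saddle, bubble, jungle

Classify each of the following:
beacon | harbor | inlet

The pattern is that an item is 'Positive' exactly when: odd length.
beacon: length 6 — fails this test, so Negative.
harbor: length 6 — fails this test, so Negative.
inlet: length 5 — matches, so Positive.

Negative, Negative, Positive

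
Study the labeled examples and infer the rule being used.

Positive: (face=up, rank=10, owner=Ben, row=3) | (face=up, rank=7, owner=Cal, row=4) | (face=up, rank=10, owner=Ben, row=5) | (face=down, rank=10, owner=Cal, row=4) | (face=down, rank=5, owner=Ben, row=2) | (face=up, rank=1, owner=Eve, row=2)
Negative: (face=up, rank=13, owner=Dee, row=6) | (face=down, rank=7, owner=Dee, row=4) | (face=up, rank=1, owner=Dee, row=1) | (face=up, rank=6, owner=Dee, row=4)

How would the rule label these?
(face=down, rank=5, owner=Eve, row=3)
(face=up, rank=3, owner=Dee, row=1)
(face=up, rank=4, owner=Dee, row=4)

Positive, Negative, Negative

Every 'Positive' example satisfies: owner is not Dee. None of the 'Negative' examples do.
(face=down, rank=5, owner=Eve, row=3): Positive (owner is Eve). (face=up, rank=3, owner=Dee, row=1): Negative (owner is Dee). (face=up, rank=4, owner=Dee, row=4): Negative (owner is Dee).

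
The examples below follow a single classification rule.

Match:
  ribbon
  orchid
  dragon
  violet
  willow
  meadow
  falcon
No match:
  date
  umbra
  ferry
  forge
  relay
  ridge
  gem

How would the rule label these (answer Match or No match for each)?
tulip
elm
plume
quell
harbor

No match, No match, No match, No match, Match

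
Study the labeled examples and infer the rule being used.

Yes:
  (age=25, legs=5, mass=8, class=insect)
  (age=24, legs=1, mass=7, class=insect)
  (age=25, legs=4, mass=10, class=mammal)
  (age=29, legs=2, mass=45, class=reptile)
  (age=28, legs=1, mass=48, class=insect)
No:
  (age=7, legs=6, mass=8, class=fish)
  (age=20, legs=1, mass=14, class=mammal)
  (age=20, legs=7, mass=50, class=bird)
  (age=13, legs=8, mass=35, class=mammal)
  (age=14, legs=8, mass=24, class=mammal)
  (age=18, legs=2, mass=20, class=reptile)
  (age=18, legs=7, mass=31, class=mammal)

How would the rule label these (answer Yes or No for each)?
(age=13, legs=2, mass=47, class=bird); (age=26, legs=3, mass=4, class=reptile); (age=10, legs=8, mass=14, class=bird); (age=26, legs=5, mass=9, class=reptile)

No, Yes, No, Yes

The rule appears to be: age ≥ 24.
(age=13, legs=2, mass=47, class=bird): age = 13, doesn't match → No. (age=26, legs=3, mass=4, class=reptile): age = 26, qualifies → Yes. (age=10, legs=8, mass=14, class=bird): age = 10, doesn't match → No. (age=26, legs=5, mass=9, class=reptile): age = 26, qualifies → Yes.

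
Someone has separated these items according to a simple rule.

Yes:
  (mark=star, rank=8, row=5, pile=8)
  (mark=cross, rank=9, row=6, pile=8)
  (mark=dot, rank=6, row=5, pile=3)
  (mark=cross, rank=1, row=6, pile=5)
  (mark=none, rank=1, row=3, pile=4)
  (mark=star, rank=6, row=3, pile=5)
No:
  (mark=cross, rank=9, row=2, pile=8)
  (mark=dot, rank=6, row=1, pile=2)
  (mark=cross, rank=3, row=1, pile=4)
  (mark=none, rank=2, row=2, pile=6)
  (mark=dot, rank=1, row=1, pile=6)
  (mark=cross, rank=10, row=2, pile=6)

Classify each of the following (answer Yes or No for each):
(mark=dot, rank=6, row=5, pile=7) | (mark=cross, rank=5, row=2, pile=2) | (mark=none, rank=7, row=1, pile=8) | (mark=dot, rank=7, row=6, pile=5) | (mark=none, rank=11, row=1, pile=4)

Yes, No, No, Yes, No

A rule that fits every label: row ≥ 3 — true of each 'Yes' example, false of each 'No' one.
Yes: (mark=dot, rank=6, row=5, pile=7), since row = 5. No: (mark=cross, rank=5, row=2, pile=2), since row = 2. No: (mark=none, rank=7, row=1, pile=8), since row = 1. Yes: (mark=dot, rank=7, row=6, pile=5), since row = 6. No: (mark=none, rank=11, row=1, pile=4), since row = 1.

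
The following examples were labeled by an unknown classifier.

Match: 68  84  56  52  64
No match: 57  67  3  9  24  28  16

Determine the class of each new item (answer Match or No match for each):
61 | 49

The distinguishing property — even AND at least 52 — holds for all the 'Match' cases and none of the 'No match' cases.
61 — 61 is odd, 61 ≥ 52, hence No match.
49 — 49 is odd, 49 < 52, hence No match.

No match, No match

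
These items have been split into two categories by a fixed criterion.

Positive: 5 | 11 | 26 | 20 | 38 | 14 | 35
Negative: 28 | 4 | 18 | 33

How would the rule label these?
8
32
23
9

Positive, Positive, Positive, Negative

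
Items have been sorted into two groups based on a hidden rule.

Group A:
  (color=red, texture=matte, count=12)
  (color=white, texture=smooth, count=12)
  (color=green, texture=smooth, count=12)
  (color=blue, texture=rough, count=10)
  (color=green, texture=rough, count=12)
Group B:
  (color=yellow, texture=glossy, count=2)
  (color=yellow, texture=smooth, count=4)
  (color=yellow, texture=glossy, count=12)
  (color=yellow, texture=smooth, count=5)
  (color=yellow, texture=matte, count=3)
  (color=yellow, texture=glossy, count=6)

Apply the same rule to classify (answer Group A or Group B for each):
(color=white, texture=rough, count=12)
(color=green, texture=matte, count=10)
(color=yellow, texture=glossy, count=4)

Group A, Group A, Group B

The simplest hypothesis consistent with all the labels is: color is not yellow.
Group A: (color=white, texture=rough, count=12), since color is white.
Group A: (color=green, texture=matte, count=10), since color is green.
Group B: (color=yellow, texture=glossy, count=4), since color is yellow.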